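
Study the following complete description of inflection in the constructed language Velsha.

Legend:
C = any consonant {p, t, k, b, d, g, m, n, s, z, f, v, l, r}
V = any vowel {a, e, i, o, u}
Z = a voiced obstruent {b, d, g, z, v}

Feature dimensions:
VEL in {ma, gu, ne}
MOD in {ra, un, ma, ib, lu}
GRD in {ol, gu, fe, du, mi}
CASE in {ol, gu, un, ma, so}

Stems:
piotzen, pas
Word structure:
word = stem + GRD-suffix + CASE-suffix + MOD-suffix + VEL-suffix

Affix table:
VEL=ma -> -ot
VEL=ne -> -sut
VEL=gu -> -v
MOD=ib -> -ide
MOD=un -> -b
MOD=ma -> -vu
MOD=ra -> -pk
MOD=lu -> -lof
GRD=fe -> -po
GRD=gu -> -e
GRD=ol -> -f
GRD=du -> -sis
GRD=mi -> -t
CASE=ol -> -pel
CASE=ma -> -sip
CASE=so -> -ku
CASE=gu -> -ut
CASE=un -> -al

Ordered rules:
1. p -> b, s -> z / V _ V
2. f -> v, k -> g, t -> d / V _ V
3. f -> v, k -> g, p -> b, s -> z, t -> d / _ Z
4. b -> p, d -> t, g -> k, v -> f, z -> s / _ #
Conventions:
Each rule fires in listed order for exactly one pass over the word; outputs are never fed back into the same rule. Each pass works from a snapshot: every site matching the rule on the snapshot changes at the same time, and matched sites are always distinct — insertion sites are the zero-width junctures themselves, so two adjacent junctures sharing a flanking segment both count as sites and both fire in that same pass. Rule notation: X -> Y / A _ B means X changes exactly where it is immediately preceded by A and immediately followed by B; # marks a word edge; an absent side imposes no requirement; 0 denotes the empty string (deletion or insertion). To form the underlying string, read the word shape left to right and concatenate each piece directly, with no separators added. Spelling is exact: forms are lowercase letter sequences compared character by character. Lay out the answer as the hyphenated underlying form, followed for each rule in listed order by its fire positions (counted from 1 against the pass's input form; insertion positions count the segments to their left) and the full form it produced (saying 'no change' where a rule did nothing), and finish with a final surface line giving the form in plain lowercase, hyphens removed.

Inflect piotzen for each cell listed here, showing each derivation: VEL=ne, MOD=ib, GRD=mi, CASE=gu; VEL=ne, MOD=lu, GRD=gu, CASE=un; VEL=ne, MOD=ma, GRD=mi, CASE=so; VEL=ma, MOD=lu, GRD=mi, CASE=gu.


cell VEL=ne, MOD=ib, GRD=mi, CASE=gu:
underlying: piotzen-t-ut-ide-sut
1. p -> b, s -> z / V _ V: fires at position(s) 14: piotzentutidezut
2. f -> v, k -> g, t -> d / V _ V: fires at position(s) 10: piotzentudidezut
3. f -> v, k -> g, p -> b, s -> z, t -> d / _ Z: fires at position(s) 4: piodzentudidezut
4. b -> p, d -> t, g -> k, v -> f, z -> s / _ #: no change
surface: piodzentudidezut

cell VEL=ne, MOD=lu, GRD=gu, CASE=un:
underlying: piotzen-e-al-lof-sut
1. p -> b, s -> z / V _ V: no change
2. f -> v, k -> g, t -> d / V _ V: no change
3. f -> v, k -> g, p -> b, s -> z, t -> d / _ Z: fires at position(s) 4: piodzeneallofsut
4. b -> p, d -> t, g -> k, v -> f, z -> s / _ #: no change
surface: piodzeneallofsut

cell VEL=ne, MOD=ma, GRD=mi, CASE=so:
underlying: piotzen-t-ku-vu-sut
1. p -> b, s -> z / V _ V: fires at position(s) 13: piotzentkuvuzut
2. f -> v, k -> g, t -> d / V _ V: no change
3. f -> v, k -> g, p -> b, s -> z, t -> d / _ Z: fires at position(s) 4: piodzentkuvuzut
4. b -> p, d -> t, g -> k, v -> f, z -> s / _ #: no change
surface: piodzentkuvuzut

cell VEL=ma, MOD=lu, GRD=mi, CASE=gu:
underlying: piotzen-t-ut-lof-ot
1. p -> b, s -> z / V _ V: no change
2. f -> v, k -> g, t -> d / V _ V: fires at position(s) 13: piotzentutlovot
3. f -> v, k -> g, p -> b, s -> z, t -> d / _ Z: fires at position(s) 4: piodzentutlovot
4. b -> p, d -> t, g -> k, v -> f, z -> s / _ #: no change
surface: piodzentutlovot


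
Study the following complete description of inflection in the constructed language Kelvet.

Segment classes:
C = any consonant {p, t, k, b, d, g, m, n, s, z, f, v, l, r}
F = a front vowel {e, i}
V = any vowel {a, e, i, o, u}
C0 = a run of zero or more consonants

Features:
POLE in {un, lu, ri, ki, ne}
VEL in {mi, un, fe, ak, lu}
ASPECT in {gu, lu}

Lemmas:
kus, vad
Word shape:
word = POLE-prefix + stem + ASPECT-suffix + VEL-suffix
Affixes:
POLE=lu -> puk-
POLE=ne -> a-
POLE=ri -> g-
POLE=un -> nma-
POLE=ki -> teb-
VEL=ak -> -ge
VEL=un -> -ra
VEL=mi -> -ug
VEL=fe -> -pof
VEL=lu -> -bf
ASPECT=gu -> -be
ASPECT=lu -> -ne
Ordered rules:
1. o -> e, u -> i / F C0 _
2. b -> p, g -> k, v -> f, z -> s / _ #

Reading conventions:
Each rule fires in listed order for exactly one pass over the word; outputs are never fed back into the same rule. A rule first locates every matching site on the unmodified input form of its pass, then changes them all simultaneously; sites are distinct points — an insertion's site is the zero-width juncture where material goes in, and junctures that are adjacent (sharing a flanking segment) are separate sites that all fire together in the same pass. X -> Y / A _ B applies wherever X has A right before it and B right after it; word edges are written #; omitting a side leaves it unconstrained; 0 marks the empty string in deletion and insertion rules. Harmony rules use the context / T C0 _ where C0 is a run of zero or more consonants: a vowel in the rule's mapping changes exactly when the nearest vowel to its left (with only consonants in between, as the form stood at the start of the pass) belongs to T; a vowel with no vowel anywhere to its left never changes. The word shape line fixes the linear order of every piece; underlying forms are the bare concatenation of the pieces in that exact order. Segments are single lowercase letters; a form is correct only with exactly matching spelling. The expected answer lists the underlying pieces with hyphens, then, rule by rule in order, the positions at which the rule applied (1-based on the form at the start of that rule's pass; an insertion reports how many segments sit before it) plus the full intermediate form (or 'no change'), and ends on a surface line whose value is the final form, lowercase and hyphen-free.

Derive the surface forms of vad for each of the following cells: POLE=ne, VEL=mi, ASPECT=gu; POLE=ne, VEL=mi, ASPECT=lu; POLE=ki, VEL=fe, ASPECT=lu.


cell POLE=ne, VEL=mi, ASPECT=gu:
underlying: a-vad-be-ug
1. o -> e, u -> i / F C0 _: fires at position(s) 7: avadbeig
2. b -> p, g -> k, v -> f, z -> s / _ #: fires at position(s) 8: avadbeik
surface: avadbeik

cell POLE=ne, VEL=mi, ASPECT=lu:
underlying: a-vad-ne-ug
1. o -> e, u -> i / F C0 _: fires at position(s) 7: avadneig
2. b -> p, g -> k, v -> f, z -> s / _ #: fires at position(s) 8: avadneik
surface: avadneik

cell POLE=ki, VEL=fe, ASPECT=lu:
underlying: teb-vad-ne-pof
1. o -> e, u -> i / F C0 _: fires at position(s) 10: tebvadnepef
2. b -> p, g -> k, v -> f, z -> s / _ #: no change
surface: tebvadnepef


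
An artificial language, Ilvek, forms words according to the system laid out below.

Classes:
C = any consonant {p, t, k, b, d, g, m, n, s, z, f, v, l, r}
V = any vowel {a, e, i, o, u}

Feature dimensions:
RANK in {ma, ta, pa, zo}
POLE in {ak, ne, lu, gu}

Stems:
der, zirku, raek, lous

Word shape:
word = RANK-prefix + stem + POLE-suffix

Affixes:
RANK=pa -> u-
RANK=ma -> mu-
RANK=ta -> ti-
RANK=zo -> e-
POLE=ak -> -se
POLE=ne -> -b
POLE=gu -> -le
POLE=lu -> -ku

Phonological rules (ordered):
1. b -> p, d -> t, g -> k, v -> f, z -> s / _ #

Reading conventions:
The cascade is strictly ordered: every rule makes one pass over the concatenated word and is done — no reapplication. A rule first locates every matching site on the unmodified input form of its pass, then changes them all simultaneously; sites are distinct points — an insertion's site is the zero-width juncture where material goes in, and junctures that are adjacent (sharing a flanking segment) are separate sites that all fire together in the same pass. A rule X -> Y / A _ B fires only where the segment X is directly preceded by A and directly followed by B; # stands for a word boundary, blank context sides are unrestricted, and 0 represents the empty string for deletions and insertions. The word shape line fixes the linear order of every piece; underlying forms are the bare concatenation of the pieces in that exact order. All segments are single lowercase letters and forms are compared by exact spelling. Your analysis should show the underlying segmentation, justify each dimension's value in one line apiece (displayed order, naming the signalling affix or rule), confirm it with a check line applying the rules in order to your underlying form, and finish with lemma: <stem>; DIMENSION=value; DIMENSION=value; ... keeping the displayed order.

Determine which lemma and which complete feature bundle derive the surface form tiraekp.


underlying: ti-raek-b
RANK=ta - signalled by the affix ti-
POLE=ne - signalled by the affix -b
check: tiraekb -> tiraekp
lemma: raek; RANK=ta; POLE=ne


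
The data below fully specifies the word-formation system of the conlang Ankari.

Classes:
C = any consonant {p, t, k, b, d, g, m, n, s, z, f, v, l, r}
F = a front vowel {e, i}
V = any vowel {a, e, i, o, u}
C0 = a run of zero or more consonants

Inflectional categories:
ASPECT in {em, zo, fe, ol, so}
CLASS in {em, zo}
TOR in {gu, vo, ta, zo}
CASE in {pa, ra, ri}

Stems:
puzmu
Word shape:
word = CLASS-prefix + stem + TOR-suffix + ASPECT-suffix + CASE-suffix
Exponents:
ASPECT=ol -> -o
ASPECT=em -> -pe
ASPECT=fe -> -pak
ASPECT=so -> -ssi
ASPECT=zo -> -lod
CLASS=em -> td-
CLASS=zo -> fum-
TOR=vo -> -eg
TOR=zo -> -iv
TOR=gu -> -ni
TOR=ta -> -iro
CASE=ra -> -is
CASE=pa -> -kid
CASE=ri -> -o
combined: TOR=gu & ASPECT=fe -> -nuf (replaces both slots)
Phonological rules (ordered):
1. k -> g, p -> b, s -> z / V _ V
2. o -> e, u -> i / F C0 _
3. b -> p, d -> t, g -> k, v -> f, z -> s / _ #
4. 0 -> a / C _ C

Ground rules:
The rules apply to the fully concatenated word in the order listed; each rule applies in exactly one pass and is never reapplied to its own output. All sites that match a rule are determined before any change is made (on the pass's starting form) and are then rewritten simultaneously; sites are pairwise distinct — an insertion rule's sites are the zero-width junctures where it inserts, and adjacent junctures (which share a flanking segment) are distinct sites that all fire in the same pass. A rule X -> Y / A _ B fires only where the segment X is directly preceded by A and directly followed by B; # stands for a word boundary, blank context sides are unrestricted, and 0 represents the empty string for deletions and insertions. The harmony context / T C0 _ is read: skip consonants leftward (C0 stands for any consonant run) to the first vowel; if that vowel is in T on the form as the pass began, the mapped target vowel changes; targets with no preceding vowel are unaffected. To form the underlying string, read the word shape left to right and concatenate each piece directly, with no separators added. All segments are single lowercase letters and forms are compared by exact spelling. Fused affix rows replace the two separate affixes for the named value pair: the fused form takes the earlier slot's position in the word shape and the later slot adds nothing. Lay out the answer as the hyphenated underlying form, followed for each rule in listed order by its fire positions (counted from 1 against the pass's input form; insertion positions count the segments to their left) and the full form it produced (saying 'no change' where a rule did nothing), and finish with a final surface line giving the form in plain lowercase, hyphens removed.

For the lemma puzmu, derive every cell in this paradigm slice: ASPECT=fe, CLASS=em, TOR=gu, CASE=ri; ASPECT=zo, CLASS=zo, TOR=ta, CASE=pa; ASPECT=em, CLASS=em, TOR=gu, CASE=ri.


cell ASPECT=fe, CLASS=em, TOR=gu, CASE=ri:
underlying: td-puzmu-nuf-o
1. k -> g, p -> b, s -> z / V _ V: no change
2. o -> e, u -> i / F C0 _: no change
3. b -> p, d -> t, g -> k, v -> f, z -> s / _ #: no change
4. 0 -> a / C _ C: inserts after position(s) 1, 2, 5: tadapuzamunufo
surface: tadapuzamunufo

cell ASPECT=zo, CLASS=zo, TOR=ta, CASE=pa:
underlying: fum-puzmu-iro-lod-kid
1. k -> g, p -> b, s -> z / V _ V: no change
2. o -> e, u -> i / F C0 _: fires at position(s) 11: fumpuzmuirelodkid
3. b -> p, d -> t, g -> k, v -> f, z -> s / _ #: fires at position(s) 17: fumpuzmuirelodkit
4. 0 -> a / C _ C: inserts after position(s) 3, 6, 14: fumapuzamuirelodakit
surface: fumapuzamuirelodakit

cell ASPECT=em, CLASS=em, TOR=gu, CASE=ri:
underlying: td-puzmu-ni-pe-o
1. k -> g, p -> b, s -> z / V _ V: fires at position(s) 10: tdpuzmunibeo
2. o -> e, u -> i / F C0 _: fires at position(s) 12: tdpuzmunibee
3. b -> p, d -> t, g -> k, v -> f, z -> s / _ #: no change
4. 0 -> a / C _ C: inserts after position(s) 1, 2, 5: tadapuzamunibee
surface: tadapuzamunibee


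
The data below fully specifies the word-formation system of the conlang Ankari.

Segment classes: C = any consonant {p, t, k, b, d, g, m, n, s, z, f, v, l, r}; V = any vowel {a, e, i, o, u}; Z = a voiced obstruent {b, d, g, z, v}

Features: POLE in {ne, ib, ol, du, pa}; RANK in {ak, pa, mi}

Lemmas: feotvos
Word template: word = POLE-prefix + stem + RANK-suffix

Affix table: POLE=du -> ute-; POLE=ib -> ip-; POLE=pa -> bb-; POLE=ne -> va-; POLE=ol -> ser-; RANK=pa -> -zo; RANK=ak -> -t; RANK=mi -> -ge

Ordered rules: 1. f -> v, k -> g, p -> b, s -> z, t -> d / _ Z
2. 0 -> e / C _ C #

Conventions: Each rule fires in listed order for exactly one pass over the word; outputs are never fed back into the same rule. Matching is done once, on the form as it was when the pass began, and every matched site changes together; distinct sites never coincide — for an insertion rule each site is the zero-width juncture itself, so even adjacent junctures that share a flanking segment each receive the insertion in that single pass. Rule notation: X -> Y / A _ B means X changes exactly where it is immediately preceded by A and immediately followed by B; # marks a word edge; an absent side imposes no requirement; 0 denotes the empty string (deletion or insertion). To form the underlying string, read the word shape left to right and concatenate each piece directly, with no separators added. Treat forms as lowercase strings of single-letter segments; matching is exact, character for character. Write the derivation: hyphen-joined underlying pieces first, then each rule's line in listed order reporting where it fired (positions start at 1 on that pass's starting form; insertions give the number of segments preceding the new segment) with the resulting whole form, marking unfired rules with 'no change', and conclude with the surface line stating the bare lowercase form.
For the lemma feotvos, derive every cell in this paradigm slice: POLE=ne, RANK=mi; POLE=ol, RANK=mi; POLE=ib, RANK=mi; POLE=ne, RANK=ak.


cell POLE=ne, RANK=mi:
underlying: va-feotvos-ge
1. f -> v, k -> g, p -> b, s -> z, t -> d / _ Z: fires at position(s) 6, 9: vafeodvozge
2. 0 -> e / C _ C #: no change
surface: vafeodvozge

cell POLE=ol, RANK=mi:
underlying: ser-feotvos-ge
1. f -> v, k -> g, p -> b, s -> z, t -> d / _ Z: fires at position(s) 7, 10: serfeodvozge
2. 0 -> e / C _ C #: no change
surface: serfeodvozge

cell POLE=ib, RANK=mi:
underlying: ip-feotvos-ge
1. f -> v, k -> g, p -> b, s -> z, t -> d / _ Z: fires at position(s) 6, 9: ipfeodvozge
2. 0 -> e / C _ C #: no change
surface: ipfeodvozge

cell POLE=ne, RANK=ak:
underlying: va-feotvos-t
1. f -> v, k -> g, p -> b, s -> z, t -> d / _ Z: fires at position(s) 6: vafeodvost
2. 0 -> e / C _ C #: inserts after position(s) 9: vafeodvoset
surface: vafeodvoset


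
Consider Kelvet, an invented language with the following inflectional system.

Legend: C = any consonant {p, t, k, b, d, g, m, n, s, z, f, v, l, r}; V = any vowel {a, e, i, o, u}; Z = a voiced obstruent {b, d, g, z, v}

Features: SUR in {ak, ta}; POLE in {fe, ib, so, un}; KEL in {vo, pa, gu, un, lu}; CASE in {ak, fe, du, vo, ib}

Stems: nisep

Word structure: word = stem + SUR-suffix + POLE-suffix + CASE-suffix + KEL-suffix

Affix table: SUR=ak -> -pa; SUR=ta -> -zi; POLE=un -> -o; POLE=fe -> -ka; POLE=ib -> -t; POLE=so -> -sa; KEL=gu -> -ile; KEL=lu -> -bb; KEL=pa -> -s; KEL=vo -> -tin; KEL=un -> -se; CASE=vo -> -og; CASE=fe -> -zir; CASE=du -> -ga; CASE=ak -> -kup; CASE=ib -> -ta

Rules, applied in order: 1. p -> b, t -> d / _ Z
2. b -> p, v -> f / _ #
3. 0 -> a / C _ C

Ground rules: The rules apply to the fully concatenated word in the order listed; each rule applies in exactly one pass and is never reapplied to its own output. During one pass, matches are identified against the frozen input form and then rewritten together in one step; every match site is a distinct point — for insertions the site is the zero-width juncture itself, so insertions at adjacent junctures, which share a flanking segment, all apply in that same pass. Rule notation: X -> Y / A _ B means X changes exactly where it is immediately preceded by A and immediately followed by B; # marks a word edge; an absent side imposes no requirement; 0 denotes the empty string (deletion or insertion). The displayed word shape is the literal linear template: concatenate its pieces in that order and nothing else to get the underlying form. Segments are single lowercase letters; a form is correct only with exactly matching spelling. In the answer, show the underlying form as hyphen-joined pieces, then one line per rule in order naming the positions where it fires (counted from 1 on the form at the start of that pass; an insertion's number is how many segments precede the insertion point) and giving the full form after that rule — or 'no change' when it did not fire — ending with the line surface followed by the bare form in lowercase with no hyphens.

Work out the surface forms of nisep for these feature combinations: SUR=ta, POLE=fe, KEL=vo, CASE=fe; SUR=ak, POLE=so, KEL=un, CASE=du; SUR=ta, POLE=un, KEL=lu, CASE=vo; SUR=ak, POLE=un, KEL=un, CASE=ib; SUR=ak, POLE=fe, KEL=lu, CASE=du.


cell SUR=ta, POLE=fe, KEL=vo, CASE=fe:
underlying: nisep-zi-ka-zir-tin
1. p -> b, t -> d / _ Z: fires at position(s) 5: nisebzikazirtin
2. b -> p, v -> f / _ #: no change
3. 0 -> a / C _ C: inserts after position(s) 5, 12: nisebazikaziratin
surface: nisebazikaziratin

cell SUR=ak, POLE=so, KEL=un, CASE=du:
underlying: nisep-pa-sa-ga-se
1. p -> b, t -> d / _ Z: no change
2. b -> p, v -> f / _ #: no change
3. 0 -> a / C _ C: inserts after position(s) 5: nisepapasagase
surface: nisepapasagase

cell SUR=ta, POLE=un, KEL=lu, CASE=vo:
underlying: nisep-zi-o-og-bb
1. p -> b, t -> d / _ Z: fires at position(s) 5: nisebzioogbb
2. b -> p, v -> f / _ #: fires at position(s) 12: nisebzioogbp
3. 0 -> a / C _ C: inserts after position(s) 5, 10, 11: nisebazioogabap
surface: nisebazioogabap

cell SUR=ak, POLE=un, KEL=un, CASE=ib:
underlying: nisep-pa-o-ta-se
1. p -> b, t -> d / _ Z: no change
2. b -> p, v -> f / _ #: no change
3. 0 -> a / C _ C: inserts after position(s) 5: nisepapaotase
surface: nisepapaotase

cell SUR=ak, POLE=fe, KEL=lu, CASE=du:
underlying: nisep-pa-ka-ga-bb
1. p -> b, t -> d / _ Z: no change
2. b -> p, v -> f / _ #: fires at position(s) 13: niseppakagabp
3. 0 -> a / C _ C: inserts after position(s) 5, 12: nisepapakagabap
surface: nisepapakagabap


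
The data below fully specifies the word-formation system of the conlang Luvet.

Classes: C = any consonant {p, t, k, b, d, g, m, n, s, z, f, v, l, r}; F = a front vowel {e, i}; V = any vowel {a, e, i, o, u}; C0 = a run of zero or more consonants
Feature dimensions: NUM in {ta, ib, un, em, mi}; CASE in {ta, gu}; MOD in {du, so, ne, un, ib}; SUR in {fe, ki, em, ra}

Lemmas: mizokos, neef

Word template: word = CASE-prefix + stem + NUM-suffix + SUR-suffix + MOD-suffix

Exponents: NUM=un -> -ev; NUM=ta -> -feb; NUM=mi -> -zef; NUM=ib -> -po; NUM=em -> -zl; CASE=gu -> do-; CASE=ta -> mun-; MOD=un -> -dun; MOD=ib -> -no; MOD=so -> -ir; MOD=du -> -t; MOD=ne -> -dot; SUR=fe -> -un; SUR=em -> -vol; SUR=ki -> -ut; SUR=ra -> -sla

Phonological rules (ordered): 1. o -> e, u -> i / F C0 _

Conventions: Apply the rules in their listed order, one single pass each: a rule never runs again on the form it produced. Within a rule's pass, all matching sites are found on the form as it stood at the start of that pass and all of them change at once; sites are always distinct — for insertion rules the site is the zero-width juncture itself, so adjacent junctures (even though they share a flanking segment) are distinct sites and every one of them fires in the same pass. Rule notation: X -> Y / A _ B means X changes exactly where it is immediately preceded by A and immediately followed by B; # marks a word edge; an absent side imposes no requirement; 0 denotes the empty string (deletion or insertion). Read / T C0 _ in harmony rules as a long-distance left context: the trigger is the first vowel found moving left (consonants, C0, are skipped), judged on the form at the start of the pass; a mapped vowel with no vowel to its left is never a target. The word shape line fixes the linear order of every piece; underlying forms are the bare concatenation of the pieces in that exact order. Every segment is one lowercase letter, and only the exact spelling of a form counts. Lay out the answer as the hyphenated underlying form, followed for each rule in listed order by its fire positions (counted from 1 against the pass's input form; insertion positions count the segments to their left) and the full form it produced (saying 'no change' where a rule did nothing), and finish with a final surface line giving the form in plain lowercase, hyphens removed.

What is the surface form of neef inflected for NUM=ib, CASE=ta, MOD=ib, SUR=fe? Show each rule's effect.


underlying: mun-neef-po-un-no
1. o -> e, u -> i / F C0 _: fires at position(s) 9: munneefpeunno
surface: munneefpeunno


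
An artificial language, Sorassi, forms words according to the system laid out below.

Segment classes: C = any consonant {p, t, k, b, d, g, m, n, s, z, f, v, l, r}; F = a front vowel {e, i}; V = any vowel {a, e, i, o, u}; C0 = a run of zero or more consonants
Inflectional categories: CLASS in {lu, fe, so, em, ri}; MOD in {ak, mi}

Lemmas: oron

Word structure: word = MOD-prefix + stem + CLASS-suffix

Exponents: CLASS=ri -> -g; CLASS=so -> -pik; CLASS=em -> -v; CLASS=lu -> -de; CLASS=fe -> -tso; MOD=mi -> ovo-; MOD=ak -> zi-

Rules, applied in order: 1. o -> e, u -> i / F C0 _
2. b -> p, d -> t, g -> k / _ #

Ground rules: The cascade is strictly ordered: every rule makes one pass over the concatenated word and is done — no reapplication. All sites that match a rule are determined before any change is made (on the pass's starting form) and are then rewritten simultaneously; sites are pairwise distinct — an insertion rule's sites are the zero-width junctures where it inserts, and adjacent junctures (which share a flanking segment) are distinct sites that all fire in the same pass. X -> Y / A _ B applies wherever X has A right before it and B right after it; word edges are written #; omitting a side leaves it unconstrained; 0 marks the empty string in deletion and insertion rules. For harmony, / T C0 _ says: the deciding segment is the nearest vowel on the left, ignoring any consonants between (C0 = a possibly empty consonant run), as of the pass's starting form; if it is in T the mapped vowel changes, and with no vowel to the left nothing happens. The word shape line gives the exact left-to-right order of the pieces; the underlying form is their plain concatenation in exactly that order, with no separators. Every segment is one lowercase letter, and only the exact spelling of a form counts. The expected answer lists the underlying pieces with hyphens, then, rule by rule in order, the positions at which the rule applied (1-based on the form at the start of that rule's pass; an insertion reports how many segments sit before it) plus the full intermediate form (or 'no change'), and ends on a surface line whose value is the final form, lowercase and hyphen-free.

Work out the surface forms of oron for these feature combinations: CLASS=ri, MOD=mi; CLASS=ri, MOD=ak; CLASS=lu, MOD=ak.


cell CLASS=ri, MOD=mi:
underlying: ovo-oron-g
1. o -> e, u -> i / F C0 _: no change
2. b -> p, d -> t, g -> k / _ #: fires at position(s) 8: ovooronk
surface: ovooronk

cell CLASS=ri, MOD=ak:
underlying: zi-oron-g
1. o -> e, u -> i / F C0 _: fires at position(s) 3: zierong
2. b -> p, d -> t, g -> k / _ #: fires at position(s) 7: zieronk
surface: zieronk

cell CLASS=lu, MOD=ak:
underlying: zi-oron-de
1. o -> e, u -> i / F C0 _: fires at position(s) 3: zieronde
2. b -> p, d -> t, g -> k / _ #: no change
surface: zieronde


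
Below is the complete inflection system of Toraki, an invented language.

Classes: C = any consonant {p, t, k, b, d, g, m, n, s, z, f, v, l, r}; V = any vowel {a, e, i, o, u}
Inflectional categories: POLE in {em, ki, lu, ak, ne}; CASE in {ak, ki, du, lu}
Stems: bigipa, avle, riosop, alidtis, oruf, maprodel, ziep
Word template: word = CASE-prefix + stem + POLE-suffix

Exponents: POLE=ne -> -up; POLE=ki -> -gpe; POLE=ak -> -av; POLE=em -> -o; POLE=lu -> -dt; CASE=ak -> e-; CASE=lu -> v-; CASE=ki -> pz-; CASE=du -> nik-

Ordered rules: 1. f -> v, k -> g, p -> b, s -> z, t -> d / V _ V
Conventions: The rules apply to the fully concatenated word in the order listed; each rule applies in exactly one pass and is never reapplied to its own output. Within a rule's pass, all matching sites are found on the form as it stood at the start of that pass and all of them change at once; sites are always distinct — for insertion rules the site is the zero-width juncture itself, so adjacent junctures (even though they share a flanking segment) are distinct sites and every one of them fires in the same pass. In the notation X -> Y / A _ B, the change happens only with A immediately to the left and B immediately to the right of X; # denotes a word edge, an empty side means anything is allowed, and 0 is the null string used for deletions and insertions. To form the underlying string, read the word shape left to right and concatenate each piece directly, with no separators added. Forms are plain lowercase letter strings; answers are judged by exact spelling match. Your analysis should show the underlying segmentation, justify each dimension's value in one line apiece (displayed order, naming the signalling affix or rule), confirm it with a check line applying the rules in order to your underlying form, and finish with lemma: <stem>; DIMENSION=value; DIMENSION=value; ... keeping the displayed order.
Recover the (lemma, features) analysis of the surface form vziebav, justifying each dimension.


underlying: v-ziep-av
POLE=ak - signalled by the affix -av
CASE=lu - signalled by the affix v-
check: vziepav -> vziebav
lemma: ziep; POLE=ak; CASE=lu


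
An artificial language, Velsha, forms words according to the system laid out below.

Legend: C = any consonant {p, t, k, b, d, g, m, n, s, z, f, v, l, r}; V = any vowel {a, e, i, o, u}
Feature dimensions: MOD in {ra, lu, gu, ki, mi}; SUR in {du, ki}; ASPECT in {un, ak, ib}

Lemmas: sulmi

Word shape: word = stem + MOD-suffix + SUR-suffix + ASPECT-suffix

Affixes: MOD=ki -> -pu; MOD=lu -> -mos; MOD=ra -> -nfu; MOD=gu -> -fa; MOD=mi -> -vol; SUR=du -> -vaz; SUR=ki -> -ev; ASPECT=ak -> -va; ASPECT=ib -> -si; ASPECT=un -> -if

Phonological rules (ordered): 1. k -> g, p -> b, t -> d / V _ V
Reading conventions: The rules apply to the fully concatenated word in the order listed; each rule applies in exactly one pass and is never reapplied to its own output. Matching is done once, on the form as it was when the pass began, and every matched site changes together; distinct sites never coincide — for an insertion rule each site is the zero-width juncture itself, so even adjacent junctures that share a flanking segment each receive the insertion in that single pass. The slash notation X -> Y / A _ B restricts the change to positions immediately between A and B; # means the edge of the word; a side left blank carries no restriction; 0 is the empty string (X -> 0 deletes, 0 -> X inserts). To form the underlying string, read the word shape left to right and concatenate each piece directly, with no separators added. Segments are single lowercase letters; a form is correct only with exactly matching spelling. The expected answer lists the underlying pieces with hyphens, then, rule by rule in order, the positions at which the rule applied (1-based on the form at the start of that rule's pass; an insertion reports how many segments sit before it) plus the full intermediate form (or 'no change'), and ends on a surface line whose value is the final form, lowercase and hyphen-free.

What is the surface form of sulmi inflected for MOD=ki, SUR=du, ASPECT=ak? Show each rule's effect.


underlying: sulmi-pu-vaz-va
1. k -> g, p -> b, t -> d / V _ V: fires at position(s) 6: sulmibuvazva
surface: sulmibuvazva


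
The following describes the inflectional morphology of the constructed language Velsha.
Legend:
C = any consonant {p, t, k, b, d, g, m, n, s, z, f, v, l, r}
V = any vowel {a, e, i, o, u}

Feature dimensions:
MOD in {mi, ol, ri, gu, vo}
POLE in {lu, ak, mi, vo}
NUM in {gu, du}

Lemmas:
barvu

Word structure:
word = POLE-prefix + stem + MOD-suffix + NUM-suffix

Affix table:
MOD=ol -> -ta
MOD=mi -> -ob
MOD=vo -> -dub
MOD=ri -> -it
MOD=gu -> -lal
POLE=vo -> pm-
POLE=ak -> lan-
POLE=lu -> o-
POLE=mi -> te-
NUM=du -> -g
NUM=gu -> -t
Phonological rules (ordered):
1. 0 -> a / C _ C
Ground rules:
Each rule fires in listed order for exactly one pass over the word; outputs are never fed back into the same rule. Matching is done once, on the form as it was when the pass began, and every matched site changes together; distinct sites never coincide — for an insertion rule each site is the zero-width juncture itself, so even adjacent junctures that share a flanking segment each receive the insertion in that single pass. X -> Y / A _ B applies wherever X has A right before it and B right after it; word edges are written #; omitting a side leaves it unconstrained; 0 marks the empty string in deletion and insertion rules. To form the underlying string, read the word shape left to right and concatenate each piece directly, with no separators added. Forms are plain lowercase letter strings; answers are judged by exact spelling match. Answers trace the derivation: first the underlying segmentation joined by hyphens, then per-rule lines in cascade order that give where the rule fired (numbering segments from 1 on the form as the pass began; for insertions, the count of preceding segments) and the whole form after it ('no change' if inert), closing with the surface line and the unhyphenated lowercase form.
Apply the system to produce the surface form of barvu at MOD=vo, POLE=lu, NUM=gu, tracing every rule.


underlying: o-barvu-dub-t
1. 0 -> a / C _ C: inserts after position(s) 4, 9: obaravudubat
surface: obaravudubat


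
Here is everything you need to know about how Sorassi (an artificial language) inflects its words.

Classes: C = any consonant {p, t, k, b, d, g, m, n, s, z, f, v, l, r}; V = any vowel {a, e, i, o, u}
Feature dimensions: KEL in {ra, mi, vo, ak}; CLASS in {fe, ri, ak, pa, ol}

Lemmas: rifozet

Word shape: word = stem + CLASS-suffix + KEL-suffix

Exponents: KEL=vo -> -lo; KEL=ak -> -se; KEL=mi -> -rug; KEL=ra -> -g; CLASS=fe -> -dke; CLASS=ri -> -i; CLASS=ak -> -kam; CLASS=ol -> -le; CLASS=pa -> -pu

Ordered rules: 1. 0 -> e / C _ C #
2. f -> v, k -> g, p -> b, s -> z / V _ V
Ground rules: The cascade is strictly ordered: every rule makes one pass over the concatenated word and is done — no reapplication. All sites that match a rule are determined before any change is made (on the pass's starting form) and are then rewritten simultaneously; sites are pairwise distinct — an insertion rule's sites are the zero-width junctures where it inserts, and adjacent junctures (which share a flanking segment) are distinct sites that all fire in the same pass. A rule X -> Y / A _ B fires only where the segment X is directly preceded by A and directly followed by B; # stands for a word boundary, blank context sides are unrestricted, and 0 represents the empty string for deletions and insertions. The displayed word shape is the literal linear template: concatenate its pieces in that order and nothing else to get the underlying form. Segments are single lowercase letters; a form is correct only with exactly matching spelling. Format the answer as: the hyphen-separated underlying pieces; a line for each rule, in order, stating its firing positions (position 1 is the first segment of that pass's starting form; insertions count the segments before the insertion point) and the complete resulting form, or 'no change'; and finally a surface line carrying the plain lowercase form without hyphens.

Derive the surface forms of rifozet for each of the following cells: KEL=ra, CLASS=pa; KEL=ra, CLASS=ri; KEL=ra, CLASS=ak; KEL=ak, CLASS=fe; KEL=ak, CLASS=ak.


cell KEL=ra, CLASS=pa:
underlying: rifozet-pu-g
1. 0 -> e / C _ C #: no change
2. f -> v, k -> g, p -> b, s -> z / V _ V: fires at position(s) 3: rivozetpug
surface: rivozetpug

cell KEL=ra, CLASS=ri:
underlying: rifozet-i-g
1. 0 -> e / C _ C #: no change
2. f -> v, k -> g, p -> b, s -> z / V _ V: fires at position(s) 3: rivozetig
surface: rivozetig

cell KEL=ra, CLASS=ak:
underlying: rifozet-kam-g
1. 0 -> e / C _ C #: inserts after position(s) 10: rifozetkameg
2. f -> v, k -> g, p -> b, s -> z / V _ V: fires at position(s) 3: rivozetkameg
surface: rivozetkameg

cell KEL=ak, CLASS=fe:
underlying: rifozet-dke-se
1. 0 -> e / C _ C #: no change
2. f -> v, k -> g, p -> b, s -> z / V _ V: fires at position(s) 3, 11: rivozetdkeze
surface: rivozetdkeze

cell KEL=ak, CLASS=ak:
underlying: rifozet-kam-se
1. 0 -> e / C _ C #: no change
2. f -> v, k -> g, p -> b, s -> z / V _ V: fires at position(s) 3: rivozetkamse
surface: rivozetkamse


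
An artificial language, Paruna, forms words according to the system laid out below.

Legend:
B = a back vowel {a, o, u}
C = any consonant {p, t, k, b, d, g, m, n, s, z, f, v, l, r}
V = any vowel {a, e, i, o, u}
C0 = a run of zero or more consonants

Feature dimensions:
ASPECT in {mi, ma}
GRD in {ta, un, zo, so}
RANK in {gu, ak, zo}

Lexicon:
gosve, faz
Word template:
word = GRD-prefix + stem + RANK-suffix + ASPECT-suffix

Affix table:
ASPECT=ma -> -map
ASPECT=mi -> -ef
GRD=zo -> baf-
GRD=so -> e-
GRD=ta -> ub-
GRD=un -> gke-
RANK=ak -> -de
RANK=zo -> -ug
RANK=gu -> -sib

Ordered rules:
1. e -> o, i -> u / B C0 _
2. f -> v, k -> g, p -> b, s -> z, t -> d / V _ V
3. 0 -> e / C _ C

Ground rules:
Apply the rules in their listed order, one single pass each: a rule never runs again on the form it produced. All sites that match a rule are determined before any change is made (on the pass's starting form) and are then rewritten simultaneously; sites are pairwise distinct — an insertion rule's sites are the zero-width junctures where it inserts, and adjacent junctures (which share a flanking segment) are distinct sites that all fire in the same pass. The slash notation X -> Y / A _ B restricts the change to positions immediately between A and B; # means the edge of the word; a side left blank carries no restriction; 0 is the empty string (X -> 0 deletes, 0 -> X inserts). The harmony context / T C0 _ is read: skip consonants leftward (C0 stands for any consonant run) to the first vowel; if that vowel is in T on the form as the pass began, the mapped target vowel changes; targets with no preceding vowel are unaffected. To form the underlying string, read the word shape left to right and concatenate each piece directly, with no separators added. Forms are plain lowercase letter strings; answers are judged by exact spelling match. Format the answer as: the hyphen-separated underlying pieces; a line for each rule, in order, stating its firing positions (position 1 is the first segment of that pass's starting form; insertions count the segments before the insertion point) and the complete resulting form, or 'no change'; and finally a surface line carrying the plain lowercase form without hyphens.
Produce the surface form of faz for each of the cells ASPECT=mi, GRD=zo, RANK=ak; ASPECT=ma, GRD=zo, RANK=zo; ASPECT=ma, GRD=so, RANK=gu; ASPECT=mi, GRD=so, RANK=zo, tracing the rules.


cell ASPECT=mi, GRD=zo, RANK=ak:
underlying: baf-faz-de-ef
1. e -> o, i -> u / B C0 _: fires at position(s) 8: baffazdoef
2. f -> v, k -> g, p -> b, s -> z, t -> d / V _ V: no change
3. 0 -> e / C _ C: inserts after position(s) 3, 6: bafefazedoef
surface: bafefazedoef

cell ASPECT=ma, GRD=zo, RANK=zo:
underlying: baf-faz-ug-map
1. e -> o, i -> u / B C0 _: no change
2. f -> v, k -> g, p -> b, s -> z, t -> d / V _ V: no change
3. 0 -> e / C _ C: inserts after position(s) 3, 8: bafefazugemap
surface: bafefazugemap

cell ASPECT=ma, GRD=so, RANK=gu:
underlying: e-faz-sib-map
1. e -> o, i -> u / B C0 _: fires at position(s) 6: efazsubmap
2. f -> v, k -> g, p -> b, s -> z, t -> d / V _ V: fires at position(s) 2: evazsubmap
3. 0 -> e / C _ C: inserts after position(s) 4, 7: evazesubemap
surface: evazesubemap

cell ASPECT=mi, GRD=so, RANK=zo:
underlying: e-faz-ug-ef
1. e -> o, i -> u / B C0 _: fires at position(s) 7: efazugof
2. f -> v, k -> g, p -> b, s -> z, t -> d / V _ V: fires at position(s) 2: evazugof
3. 0 -> e / C _ C: no change
surface: evazugof


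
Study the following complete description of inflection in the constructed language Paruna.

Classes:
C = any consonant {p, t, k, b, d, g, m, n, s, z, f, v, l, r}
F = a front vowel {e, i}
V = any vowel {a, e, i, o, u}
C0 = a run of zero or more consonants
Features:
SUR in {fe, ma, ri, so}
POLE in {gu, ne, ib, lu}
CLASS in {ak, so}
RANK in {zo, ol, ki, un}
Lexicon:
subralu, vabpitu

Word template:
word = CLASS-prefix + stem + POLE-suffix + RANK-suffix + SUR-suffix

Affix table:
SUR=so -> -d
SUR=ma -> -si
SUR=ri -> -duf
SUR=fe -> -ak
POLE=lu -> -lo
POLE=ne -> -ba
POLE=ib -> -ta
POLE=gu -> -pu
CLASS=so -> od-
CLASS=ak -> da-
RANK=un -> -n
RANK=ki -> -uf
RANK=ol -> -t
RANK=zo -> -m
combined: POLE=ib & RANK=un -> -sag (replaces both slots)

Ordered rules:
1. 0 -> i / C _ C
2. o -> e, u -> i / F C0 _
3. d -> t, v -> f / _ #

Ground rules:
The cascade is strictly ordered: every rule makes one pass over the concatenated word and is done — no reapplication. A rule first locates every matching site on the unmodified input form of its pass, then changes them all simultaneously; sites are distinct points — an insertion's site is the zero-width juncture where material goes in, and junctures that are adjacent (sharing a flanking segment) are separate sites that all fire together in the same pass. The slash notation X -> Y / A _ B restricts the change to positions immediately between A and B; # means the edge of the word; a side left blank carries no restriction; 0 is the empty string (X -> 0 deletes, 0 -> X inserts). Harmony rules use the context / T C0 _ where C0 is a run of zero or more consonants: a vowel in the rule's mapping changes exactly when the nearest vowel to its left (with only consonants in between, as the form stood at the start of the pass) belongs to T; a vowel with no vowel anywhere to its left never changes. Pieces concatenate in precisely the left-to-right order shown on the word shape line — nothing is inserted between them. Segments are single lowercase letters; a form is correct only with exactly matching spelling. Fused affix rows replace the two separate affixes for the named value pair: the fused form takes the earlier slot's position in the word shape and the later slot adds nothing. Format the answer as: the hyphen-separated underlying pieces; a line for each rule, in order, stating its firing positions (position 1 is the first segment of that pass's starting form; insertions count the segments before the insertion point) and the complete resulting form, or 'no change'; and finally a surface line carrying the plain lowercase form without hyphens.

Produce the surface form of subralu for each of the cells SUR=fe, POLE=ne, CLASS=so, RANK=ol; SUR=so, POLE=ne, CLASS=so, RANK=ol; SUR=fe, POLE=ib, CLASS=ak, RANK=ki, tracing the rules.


cell SUR=fe, POLE=ne, CLASS=so, RANK=ol:
underlying: od-subralu-ba-t-ak
1. 0 -> i / C _ C: inserts after position(s) 2, 5: odisubiralubatak
2. o -> e, u -> i / F C0 _: fires at position(s) 5: odisibiralubatak
3. d -> t, v -> f / _ #: no change
surface: odisibiralubatak

cell SUR=so, POLE=ne, CLASS=so, RANK=ol:
underlying: od-subralu-ba-t-d
1. 0 -> i / C _ C: inserts after position(s) 2, 5, 12: odisubiralubatid
2. o -> e, u -> i / F C0 _: fires at position(s) 5: odisibiralubatid
3. d -> t, v -> f / _ #: fires at position(s) 16: odisibiralubatit
surface: odisibiralubatit

cell SUR=fe, POLE=ib, CLASS=ak, RANK=ki:
underlying: da-subralu-ta-uf-ak
1. 0 -> i / C _ C: inserts after position(s) 5: dasubiralutaufak
2. o -> e, u -> i / F C0 _: no change
3. d -> t, v -> f / _ #: no change
surface: dasubiralutaufak
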